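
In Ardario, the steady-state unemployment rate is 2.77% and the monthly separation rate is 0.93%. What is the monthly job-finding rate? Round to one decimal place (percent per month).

Job-finding rate ≈ 32.6% per month.

From u* = s/(s+f): f = s·(1−u)/u.
f = 0.93 × (1 − 0.0277) / 0.0277 = 0.9042 / 0.0277 ≈ 32.6% per month.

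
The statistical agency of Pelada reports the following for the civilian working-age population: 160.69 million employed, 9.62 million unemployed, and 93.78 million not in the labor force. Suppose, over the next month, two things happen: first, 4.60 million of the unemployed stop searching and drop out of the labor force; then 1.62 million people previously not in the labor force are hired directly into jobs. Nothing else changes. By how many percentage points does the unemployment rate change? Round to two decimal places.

Initially, labor force = 160.69 + 9.62 = 170.31 million, so u = 9.62/170.31 = 5.65%.
After the first change, unemployed and labor force both fall by 4.60 → E = 160.69, U = 5.02, labor force = 165.71 million.
After the second change, employed and labor force both rise by 1.62; unemployed unchanged → E = 162.31, U = 5.02, labor force = 167.33 million.
New unemployment rate = 5.02 / 167.33 = 3.00%.
Change = 3.00% − 5.65% = −2.65 percentage points.

The unemployment rate changes by −2.65 percentage points.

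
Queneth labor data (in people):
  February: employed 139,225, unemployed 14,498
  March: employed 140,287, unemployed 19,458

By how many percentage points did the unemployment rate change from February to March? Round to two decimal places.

The unemployment rate changed by +2.75 percentage points.

February: labor force = 139,225 + 14,498 = 153,723; u = 14,498/153,723 = 9.43%.
March: labor force = 140,287 + 19,458 = 159,745; u = 19,458/159,745 = 12.18%.
Change = 12.18% − 9.43% = +2.75 pp.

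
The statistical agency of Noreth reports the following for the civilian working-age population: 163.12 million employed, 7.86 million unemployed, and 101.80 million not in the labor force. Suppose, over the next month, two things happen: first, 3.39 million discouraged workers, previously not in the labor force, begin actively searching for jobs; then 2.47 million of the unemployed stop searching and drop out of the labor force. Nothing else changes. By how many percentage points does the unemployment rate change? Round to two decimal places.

The unemployment rate changes by +0.51 percentage points.

Initially, labor force = 163.12 + 7.86 = 170.98 million, so u = 7.86/170.98 = 4.60%.
After the first change, unemployed and labor force both rise by 3.39 → E = 163.12, U = 11.25, labor force = 174.37 million.
After the second change, unemployed and labor force both fall by 2.47 → E = 163.12, U = 8.78, labor force = 171.90 million.
New unemployment rate = 8.78 / 171.90 = 5.11%.
Change = 5.11% − 4.60% = +0.51 percentage points.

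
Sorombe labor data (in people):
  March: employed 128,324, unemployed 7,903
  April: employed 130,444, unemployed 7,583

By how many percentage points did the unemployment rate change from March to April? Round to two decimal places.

The unemployment rate changed by −0.31 percentage points.

March: labor force = 128,324 + 7,903 = 136,227; u = 7,903/136,227 = 5.80%.
April: labor force = 130,444 + 7,583 = 138,027; u = 7,583/138,027 = 5.49%.
Change = 5.49% − 5.80% = −0.31 pp.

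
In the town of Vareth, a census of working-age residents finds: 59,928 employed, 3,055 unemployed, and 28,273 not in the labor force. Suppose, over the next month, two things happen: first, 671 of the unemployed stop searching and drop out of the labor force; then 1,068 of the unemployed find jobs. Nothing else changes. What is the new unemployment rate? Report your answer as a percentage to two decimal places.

New unemployment rate ≈ 2.11%.

Initially, labor force = 59,928 + 3,055 = 62,983, so u = 3,055/62,983 = 4.85%.
After the first change, unemployed and labor force both fall by 671 → E = 59,928, U = 2,384, labor force = 62,312.
After the second change, unemployed falls and employed rises by 1,068; labor force unchanged → E = 60,996, U = 1,316, labor force = 62,312.
New unemployment rate = 1,316 / 62,312 = 2.11%.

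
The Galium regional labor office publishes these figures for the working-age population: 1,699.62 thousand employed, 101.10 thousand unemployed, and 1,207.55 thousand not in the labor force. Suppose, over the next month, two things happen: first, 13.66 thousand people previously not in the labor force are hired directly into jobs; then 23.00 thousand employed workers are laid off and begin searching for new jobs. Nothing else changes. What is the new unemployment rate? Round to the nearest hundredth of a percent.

Initially, labor force = 1,699.62 + 101.10 = 1,800.72 thousand, so u = 101.10/1,800.72 = 5.61%.
After the first change, employed and labor force both rise by 13.66; unemployed unchanged → E = 1,713.28, U = 101.10, labor force = 1,814.38 thousand.
After the second change, employed falls and unemployed rises by 23.00; labor force unchanged → E = 1,690.28, U = 124.10, labor force = 1,814.38 thousand.
New unemployment rate = 124.10 / 1,814.38 = 6.84%.

New unemployment rate ≈ 6.84%.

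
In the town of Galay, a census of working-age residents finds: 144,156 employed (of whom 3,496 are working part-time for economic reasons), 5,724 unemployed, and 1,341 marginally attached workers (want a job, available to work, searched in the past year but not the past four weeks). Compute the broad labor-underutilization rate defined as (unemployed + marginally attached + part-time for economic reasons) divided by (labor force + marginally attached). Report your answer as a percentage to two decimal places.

Labor force = 144,156 + 5,724 = 149,880.
Numerator = 5,724 + 1,341 + 3,496 = 10,561.
Denominator = 149,880 + 1,341 = 151,221.
Broad rate = 10,561 / 151,221 = 6.98%.

Broad underutilization rate ≈ 6.98%.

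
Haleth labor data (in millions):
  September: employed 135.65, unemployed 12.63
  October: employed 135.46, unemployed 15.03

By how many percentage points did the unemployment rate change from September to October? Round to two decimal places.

September: labor force = 135.65 + 12.63 = 148.28; u = 12.63/148.28 = 8.52%.
October: labor force = 135.46 + 15.03 = 150.49; u = 15.03/150.49 = 9.99%.
Change = 9.99% − 8.52% = +1.47 pp.

The unemployment rate changed by +1.47 percentage points.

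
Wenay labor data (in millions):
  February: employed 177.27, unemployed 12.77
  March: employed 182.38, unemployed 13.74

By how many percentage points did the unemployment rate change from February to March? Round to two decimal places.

The unemployment rate changed by +0.29 percentage points.

February: labor force = 177.27 + 12.77 = 190.04; u = 12.77/190.04 = 6.72%.
March: labor force = 182.38 + 13.74 = 196.12; u = 13.74/196.12 = 7.01%.
Change = 7.01% − 6.72% = +0.29 pp.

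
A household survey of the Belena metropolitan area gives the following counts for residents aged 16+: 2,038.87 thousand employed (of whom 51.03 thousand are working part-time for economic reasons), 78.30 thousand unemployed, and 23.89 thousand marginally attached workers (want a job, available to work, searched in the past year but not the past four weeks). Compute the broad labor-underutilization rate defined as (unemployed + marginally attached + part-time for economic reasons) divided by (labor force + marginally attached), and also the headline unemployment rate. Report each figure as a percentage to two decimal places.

Broad underutilization rate ≈ 7.16%; headline unemployment rate ≈ 3.70%.

Labor force = 2,038.87 + 78.30 = 2,117.17 thousand.
Numerator = 78.30 + 23.89 + 51.03 = 153.22 thousand.
Denominator = 2,117.17 + 23.89 = 2,141.06 thousand.
Broad rate = 153.22 / 2,141.06 = 7.16%.
Headline unemployment rate = 78.30 / 2,117.17 = 3.70%.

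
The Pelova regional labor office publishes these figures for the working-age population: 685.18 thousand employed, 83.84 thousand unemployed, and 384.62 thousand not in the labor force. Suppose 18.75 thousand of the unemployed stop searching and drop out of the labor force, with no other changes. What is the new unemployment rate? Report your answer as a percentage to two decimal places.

New unemployment rate ≈ 8.68%.

Initially, labor force = 685.18 + 83.84 = 769.02 thousand, so u = 83.84/769.02 = 10.90%.
After the change, unemployed and labor force both fall by 18.75 → E = 685.18, U = 65.09, labor force = 750.27 thousand.
New unemployment rate = 65.09 / 750.27 = 8.68%.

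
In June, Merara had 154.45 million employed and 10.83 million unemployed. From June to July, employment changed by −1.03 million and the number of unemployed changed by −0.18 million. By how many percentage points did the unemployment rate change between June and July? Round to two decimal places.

The unemployment rate changed by −0.06 percentage points.

June: labor force = 154.45 + 10.83 = 165.28; u = 10.83/165.28 = 6.55%.
July: labor force = 153.42 + 10.65 = 164.07; u = 10.65/164.07 = 6.49%.
Change = 6.49% − 6.55% = −0.06 pp.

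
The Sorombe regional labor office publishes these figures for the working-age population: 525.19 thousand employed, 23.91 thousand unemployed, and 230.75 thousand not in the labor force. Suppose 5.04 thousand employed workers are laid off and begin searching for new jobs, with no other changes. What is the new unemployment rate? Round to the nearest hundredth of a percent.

New unemployment rate ≈ 5.27%.

Initially, labor force = 525.19 + 23.91 = 549.10 thousand, so u = 23.91/549.10 = 4.35%.
After the change, employed falls and unemployed rises by 5.04; labor force unchanged → E = 520.15, U = 28.95, labor force = 549.10 thousand.
New unemployment rate = 28.95 / 549.10 = 5.27%.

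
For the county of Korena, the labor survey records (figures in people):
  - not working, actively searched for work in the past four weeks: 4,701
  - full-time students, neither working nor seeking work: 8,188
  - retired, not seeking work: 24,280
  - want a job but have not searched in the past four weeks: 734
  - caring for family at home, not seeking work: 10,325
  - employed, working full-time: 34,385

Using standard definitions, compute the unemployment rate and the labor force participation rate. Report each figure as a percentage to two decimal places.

Unemployment rate ≈ 12.03%; labor force participation rate ≈ 47.31%.

Employed = 34,385.
Unemployed = 4,701.
Labor force = 34,385 + 4,701 = 39,086.
Not in labor force = 8,188 + 24,280 + 734 + 10,325 = 43,527 (those not working and not actively searching are outside the labor force — including those who want a job but have given up searching).
Civilian working-age population = 39,086 + 43,527 = 82,613.
Unemployment rate = 4,701 / 39,086 = 12.03%.
Labor force participation rate = 39,086 / 82,613 = 47.31%.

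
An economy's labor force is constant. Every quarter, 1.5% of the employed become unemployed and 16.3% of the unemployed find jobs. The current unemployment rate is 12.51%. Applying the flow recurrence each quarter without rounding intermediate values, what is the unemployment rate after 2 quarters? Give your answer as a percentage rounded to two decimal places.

Unemployment rate after two quarters ≈ 11.19%.

With a fixed labor force, u_{t+1} = u_t + s·(1−u_t) − f·u_t = u_t·(1−s−f) + s.
Here 1−s−f = 0.822 and s = 0.015.
u_1 = 0.125100 × 0.822 + 0.015 = 0.117832.
u_2 = 0.117832 × 0.822 + 0.015 = 0.111858.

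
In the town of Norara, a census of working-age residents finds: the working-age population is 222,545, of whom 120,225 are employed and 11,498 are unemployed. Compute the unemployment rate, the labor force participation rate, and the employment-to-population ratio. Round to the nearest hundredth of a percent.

Labor force = employed + unemployed = 120,225 + 11,498 = 131,723.
Unemployment rate = 11,498 / 131,723 = 8.73%.
Labor force participation rate = 131,723 / 222,545 = 59.19%.
Employment-population ratio = 120,225 / 222,545 = 54.02%.

Unemployment rate ≈ 8.73%; labor force participation rate ≈ 59.19%; employment-population ratio ≈ 54.02%.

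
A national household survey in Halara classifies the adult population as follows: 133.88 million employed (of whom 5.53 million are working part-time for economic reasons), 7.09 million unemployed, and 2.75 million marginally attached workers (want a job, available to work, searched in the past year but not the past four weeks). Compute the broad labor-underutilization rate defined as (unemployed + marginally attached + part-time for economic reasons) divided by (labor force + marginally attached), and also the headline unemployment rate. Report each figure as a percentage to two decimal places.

Labor force = 133.88 + 7.09 = 140.97 million.
Numerator = 7.09 + 2.75 + 5.53 = 15.37 million.
Denominator = 140.97 + 2.75 = 143.72 million.
Broad rate = 15.37 / 143.72 = 10.69%.
Headline unemployment rate = 7.09 / 140.97 = 5.03%.

Broad underutilization rate ≈ 10.69%; headline unemployment rate ≈ 5.03%.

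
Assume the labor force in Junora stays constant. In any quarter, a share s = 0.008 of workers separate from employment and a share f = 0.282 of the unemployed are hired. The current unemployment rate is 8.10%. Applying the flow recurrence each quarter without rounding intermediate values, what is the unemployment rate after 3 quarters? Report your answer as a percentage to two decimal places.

With a fixed labor force, u_{t+1} = u_t + s·(1−u_t) − f·u_t = u_t·(1−s−f) + s.
Here 1−s−f = 0.710 and s = 0.008.
u_1 = 0.081000 × 0.710 + 0.008 = 0.065510.
u_2 = 0.065510 × 0.710 + 0.008 = 0.054512.
u_3 = 0.054512 × 0.710 + 0.008 = 0.046704.

Unemployment rate after three quarters ≈ 4.67%.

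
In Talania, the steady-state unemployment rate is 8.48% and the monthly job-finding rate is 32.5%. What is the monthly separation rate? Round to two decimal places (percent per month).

Separation rate ≈ 3.01% per month.

From u* = s/(s+f): s = u·f/(1−u).
s = 0.0848 × 32.5 / (1 − 0.0848) = 2.7560 / 0.9152 ≈ 3.01% per month.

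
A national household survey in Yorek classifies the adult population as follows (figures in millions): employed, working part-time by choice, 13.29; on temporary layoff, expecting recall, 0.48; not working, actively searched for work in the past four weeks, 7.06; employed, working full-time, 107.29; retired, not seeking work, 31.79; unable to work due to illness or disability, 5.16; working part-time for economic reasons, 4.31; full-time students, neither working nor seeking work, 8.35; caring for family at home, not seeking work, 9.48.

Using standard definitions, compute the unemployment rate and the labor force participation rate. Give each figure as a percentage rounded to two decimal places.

Employed = 13.29 + 107.29 + 4.31 = 124.89 million (anyone who worked, including part-time for economic reasons, counts as employed).
Unemployed = 0.48 + 7.06 = 7.54 million (jobless and actively searching, or on temporary layoff).
Labor force = 124.89 + 7.54 = 132.43 million.
Not in labor force = 31.79 + 5.16 + 8.35 + 9.48 = 54.78 million (those not working and not actively searching are outside the labor force).
Civilian working-age population = 132.43 + 54.78 = 187.21 million.
Unemployment rate = 7.54 / 132.43 = 5.69%.
Labor force participation rate = 132.43 / 187.21 = 70.74%.

Unemployment rate ≈ 5.69%; labor force participation rate ≈ 70.74%.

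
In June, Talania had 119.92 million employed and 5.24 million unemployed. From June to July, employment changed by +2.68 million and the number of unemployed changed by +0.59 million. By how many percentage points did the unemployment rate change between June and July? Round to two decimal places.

The unemployment rate changed by +0.35 percentage points.

June: labor force = 119.92 + 5.24 = 125.16; u = 5.24/125.16 = 4.19%.
July: labor force = 122.60 + 5.83 = 128.43; u = 5.83/128.43 = 4.54%.
Change = 4.54% − 4.19% = +0.35 pp.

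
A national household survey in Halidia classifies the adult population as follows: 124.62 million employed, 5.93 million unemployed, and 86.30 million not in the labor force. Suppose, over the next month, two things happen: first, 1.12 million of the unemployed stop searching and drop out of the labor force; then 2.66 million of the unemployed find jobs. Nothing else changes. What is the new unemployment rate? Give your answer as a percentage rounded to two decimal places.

Initially, labor force = 124.62 + 5.93 = 130.55 million, so u = 5.93/130.55 = 4.54%.
After the first change, unemployed and labor force both fall by 1.12 → E = 124.62, U = 4.81, labor force = 129.43 million.
After the second change, unemployed falls and employed rises by 2.66; labor force unchanged → E = 127.28, U = 2.15, labor force = 129.43 million.
New unemployment rate = 2.15 / 129.43 = 1.66%.

New unemployment rate ≈ 1.66%.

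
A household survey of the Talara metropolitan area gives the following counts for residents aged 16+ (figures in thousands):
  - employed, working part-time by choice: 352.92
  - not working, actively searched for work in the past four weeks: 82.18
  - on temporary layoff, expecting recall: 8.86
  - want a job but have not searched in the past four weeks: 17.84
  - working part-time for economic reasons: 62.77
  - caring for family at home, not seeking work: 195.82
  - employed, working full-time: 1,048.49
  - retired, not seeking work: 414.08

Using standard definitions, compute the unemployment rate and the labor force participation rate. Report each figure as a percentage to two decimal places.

Employed = 352.92 + 62.77 + 1,048.49 = 1,464.18 thousand (anyone who worked, including part-time for economic reasons, counts as employed).
Unemployed = 82.18 + 8.86 = 91.04 thousand (jobless and actively searching, or on temporary layoff).
Labor force = 1,464.18 + 91.04 = 1,555.22 thousand.
Not in labor force = 17.84 + 195.82 + 414.08 = 627.74 thousand (those not working and not actively searching are outside the labor force — including those who want a job but have given up searching).
Civilian working-age population = 1,555.22 + 627.74 = 2,182.96 thousand.
Unemployment rate = 91.04 / 1,555.22 = 5.85%.
Labor force participation rate = 1,555.22 / 2,182.96 = 71.24%.

Unemployment rate ≈ 5.85%; labor force participation rate ≈ 71.24%.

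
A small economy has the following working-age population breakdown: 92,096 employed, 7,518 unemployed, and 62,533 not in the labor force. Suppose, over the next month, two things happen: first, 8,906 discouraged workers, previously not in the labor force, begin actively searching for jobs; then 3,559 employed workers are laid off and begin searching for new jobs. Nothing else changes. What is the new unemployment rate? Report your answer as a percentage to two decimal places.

Initially, labor force = 92,096 + 7,518 = 99,614, so u = 7,518/99,614 = 7.55%.
After the first change, unemployed and labor force both rise by 8,906 → E = 92,096, U = 16,424, labor force = 108,520.
After the second change, employed falls and unemployed rises by 3,559; labor force unchanged → E = 88,537, U = 19,983, labor force = 108,520.
New unemployment rate = 19,983 / 108,520 = 18.41%.

New unemployment rate ≈ 18.41%.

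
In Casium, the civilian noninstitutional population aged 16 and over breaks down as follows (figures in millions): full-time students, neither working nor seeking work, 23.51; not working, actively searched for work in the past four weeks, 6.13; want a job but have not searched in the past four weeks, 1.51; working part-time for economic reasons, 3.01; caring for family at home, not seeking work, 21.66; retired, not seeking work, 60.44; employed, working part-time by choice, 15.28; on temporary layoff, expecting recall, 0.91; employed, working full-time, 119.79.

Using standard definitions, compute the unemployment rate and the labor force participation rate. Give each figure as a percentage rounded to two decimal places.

Employed = 3.01 + 15.28 + 119.79 = 138.08 million (anyone who worked, including part-time for economic reasons, counts as employed).
Unemployed = 6.13 + 0.91 = 7.04 million (jobless and actively searching, or on temporary layoff).
Labor force = 138.08 + 7.04 = 145.12 million.
Not in labor force = 23.51 + 1.51 + 21.66 + 60.44 = 107.12 million (those not working and not actively searching are outside the labor force — including those who want a job but have given up searching).
Civilian working-age population = 145.12 + 107.12 = 252.24 million.
Unemployment rate = 7.04 / 145.12 = 4.85%.
Labor force participation rate = 145.12 / 252.24 = 57.53%.

Unemployment rate ≈ 4.85%; labor force participation rate ≈ 57.53%.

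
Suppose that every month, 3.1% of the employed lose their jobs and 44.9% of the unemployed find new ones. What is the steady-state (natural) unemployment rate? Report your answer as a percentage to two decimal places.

Steady-state unemployment rate ≈ 6.46%.

At steady state the flows balance: s·E = f·U, so U/(E+U) = s/(s+f).
u* = 3.1 / (3.1 + 44.9) = 3.1 / 48.00 = 6.46%.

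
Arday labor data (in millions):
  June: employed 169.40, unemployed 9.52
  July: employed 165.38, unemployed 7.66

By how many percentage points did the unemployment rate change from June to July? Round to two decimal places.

The unemployment rate changed by −0.89 percentage points.

June: labor force = 169.40 + 9.52 = 178.92; u = 9.52/178.92 = 5.32%.
July: labor force = 165.38 + 7.66 = 173.04; u = 7.66/173.04 = 4.43%.
Change = 4.43% − 5.32% = −0.89 pp.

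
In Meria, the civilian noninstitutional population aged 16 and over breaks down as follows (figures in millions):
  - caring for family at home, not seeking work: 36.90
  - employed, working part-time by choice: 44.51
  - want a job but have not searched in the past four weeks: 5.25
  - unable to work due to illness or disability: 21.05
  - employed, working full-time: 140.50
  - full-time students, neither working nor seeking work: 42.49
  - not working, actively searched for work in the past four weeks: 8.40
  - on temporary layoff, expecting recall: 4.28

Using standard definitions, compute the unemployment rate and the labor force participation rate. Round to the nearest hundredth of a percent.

Employed = 44.51 + 140.50 = 185.01 million.
Unemployed = 8.40 + 4.28 = 12.68 million (jobless and actively searching, or on temporary layoff).
Labor force = 185.01 + 12.68 = 197.69 million.
Not in labor force = 36.90 + 5.25 + 21.05 + 42.49 = 105.69 million (those not working and not actively searching are outside the labor force — including those who want a job but have given up searching).
Civilian working-age population = 197.69 + 105.69 = 303.38 million.
Unemployment rate = 12.68 / 197.69 = 6.41%.
Labor force participation rate = 197.69 / 303.38 = 65.16%.

Unemployment rate ≈ 6.41%; labor force participation rate ≈ 65.16%.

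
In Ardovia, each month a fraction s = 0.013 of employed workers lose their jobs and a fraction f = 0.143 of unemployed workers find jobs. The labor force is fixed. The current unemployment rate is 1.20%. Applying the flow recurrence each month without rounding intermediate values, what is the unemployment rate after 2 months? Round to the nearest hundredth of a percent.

With a fixed labor force, u_{t+1} = u_t + s·(1−u_t) − f·u_t = u_t·(1−s−f) + s.
Here 1−s−f = 0.844 and s = 0.013.
u_1 = 0.012000 × 0.844 + 0.013 = 0.023128.
u_2 = 0.023128 × 0.844 + 0.013 = 0.032520.

Unemployment rate after two months ≈ 3.25%.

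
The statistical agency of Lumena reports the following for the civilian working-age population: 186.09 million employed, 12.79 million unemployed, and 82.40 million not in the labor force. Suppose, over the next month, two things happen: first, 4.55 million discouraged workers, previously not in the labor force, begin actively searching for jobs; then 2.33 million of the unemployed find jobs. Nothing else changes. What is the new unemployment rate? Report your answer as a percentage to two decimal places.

Initially, labor force = 186.09 + 12.79 = 198.88 million, so u = 12.79/198.88 = 6.43%.
After the first change, unemployed and labor force both rise by 4.55 → E = 186.09, U = 17.34, labor force = 203.43 million.
After the second change, unemployed falls and employed rises by 2.33; labor force unchanged → E = 188.42, U = 15.01, labor force = 203.43 million.
New unemployment rate = 15.01 / 203.43 = 7.38%.

New unemployment rate ≈ 7.38%.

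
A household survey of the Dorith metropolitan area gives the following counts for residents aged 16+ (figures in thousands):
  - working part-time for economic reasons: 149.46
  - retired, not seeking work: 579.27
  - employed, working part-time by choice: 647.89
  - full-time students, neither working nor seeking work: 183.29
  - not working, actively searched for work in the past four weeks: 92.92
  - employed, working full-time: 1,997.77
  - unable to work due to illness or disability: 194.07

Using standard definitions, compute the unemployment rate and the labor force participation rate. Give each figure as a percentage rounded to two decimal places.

Unemployment rate ≈ 3.22%; labor force participation rate ≈ 75.12%.

Employed = 149.46 + 647.89 + 1,997.77 = 2,795.12 thousand (anyone who worked, including part-time for economic reasons, counts as employed).
Unemployed = 92.92 thousand.
Labor force = 2,795.12 + 92.92 = 2,888.04 thousand.
Not in labor force = 579.27 + 183.29 + 194.07 = 956.63 thousand (those not working and not actively searching are outside the labor force).
Civilian working-age population = 2,888.04 + 956.63 = 3,844.67 thousand.
Unemployment rate = 92.92 / 2,888.04 = 3.22%.
Labor force participation rate = 2,888.04 / 3,844.67 = 75.12%.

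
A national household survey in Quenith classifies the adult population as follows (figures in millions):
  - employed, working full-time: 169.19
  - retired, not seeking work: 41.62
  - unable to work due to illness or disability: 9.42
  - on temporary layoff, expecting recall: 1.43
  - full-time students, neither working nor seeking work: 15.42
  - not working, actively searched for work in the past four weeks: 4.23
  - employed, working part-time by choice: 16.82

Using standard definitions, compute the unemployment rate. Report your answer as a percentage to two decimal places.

Employed = 169.19 + 16.82 = 186.01 million.
Unemployed = 1.43 + 4.23 = 5.66 million (jobless and actively searching, or on temporary layoff).
Labor force = 186.01 + 5.66 = 191.67 million.
Unemployment rate = 5.66 / 191.67 = 2.95%.

Unemployment rate ≈ 2.95%.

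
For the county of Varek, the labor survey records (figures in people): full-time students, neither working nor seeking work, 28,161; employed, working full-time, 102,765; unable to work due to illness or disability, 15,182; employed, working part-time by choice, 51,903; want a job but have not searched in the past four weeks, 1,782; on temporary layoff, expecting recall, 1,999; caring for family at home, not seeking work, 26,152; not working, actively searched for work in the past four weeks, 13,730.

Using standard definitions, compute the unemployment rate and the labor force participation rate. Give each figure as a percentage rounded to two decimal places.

Unemployment rate ≈ 9.23%; labor force participation rate ≈ 70.51%.

Employed = 102,765 + 51,903 = 154,668.
Unemployed = 1,999 + 13,730 = 15,729 (jobless and actively searching, or on temporary layoff).
Labor force = 154,668 + 15,729 = 170,397.
Not in labor force = 28,161 + 15,182 + 1,782 + 26,152 = 71,277 (those not working and not actively searching are outside the labor force — including those who want a job but have given up searching).
Civilian working-age population = 170,397 + 71,277 = 241,674.
Unemployment rate = 15,729 / 170,397 = 9.23%.
Labor force participation rate = 170,397 / 241,674 = 70.51%.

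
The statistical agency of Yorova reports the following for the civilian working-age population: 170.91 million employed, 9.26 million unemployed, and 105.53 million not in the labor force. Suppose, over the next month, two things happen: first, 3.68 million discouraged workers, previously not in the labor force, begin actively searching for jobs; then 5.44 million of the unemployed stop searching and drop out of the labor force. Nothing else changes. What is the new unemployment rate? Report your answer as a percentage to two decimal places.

Initially, labor force = 170.91 + 9.26 = 180.17 million, so u = 9.26/180.17 = 5.14%.
After the first change, unemployed and labor force both rise by 3.68 → E = 170.91, U = 12.94, labor force = 183.85 million.
After the second change, unemployed and labor force both fall by 5.44 → E = 170.91, U = 7.50, labor force = 178.41 million.
New unemployment rate = 7.50 / 178.41 = 4.20%.

New unemployment rate ≈ 4.20%.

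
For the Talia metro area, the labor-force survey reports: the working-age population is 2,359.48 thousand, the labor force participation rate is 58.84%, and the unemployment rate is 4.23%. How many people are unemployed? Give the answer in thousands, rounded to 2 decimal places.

About 58.73 thousand are unemployed.

Labor force = 0.5884 × 2,359.48 = 1,388.32 thousand.
Unemployed = 0.0423 × 1,388.32 ≈ 58.73 thousand.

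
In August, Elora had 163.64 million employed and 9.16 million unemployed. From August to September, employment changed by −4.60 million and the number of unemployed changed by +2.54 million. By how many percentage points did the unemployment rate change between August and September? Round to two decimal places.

August: labor force = 163.64 + 9.16 = 172.80; u = 9.16/172.80 = 5.30%.
September: labor force = 159.04 + 11.70 = 170.74; u = 11.70/170.74 = 6.85%.
Change = 6.85% − 5.30% = +1.55 pp.

The unemployment rate changed by +1.55 percentage points.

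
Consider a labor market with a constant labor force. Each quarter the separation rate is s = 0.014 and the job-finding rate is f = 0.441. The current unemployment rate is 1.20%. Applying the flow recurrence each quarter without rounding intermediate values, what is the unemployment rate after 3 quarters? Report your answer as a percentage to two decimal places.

Unemployment rate after three quarters ≈ 2.77%.

With a fixed labor force, u_{t+1} = u_t + s·(1−u_t) − f·u_t = u_t·(1−s−f) + s.
Here 1−s−f = 0.545 and s = 0.014.
u_1 = 0.012000 × 0.545 + 0.014 = 0.020540.
u_2 = 0.020540 × 0.545 + 0.014 = 0.025194.
u_3 = 0.025194 × 0.545 + 0.014 = 0.027731.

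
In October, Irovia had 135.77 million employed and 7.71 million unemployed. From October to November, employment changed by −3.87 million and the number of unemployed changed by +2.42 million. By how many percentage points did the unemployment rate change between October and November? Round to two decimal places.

October: labor force = 135.77 + 7.71 = 143.48; u = 7.71/143.48 = 5.37%.
November: labor force = 131.90 + 10.13 = 142.03; u = 10.13/142.03 = 7.13%.
Change = 7.13% − 5.37% = +1.76 pp.

The unemployment rate changed by +1.76 percentage points.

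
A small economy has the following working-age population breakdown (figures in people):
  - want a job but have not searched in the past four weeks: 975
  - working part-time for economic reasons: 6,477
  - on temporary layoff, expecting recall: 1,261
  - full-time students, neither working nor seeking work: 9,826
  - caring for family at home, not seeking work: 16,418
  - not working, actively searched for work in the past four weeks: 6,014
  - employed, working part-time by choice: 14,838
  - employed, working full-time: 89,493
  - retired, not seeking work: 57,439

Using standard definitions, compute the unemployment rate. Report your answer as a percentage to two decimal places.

Employed = 6,477 + 14,838 + 89,493 = 110,808 (anyone who worked, including part-time for economic reasons, counts as employed).
Unemployed = 1,261 + 6,014 = 7,275 (jobless and actively searching, or on temporary layoff).
Labor force = 110,808 + 7,275 = 118,083.
Unemployment rate = 7,275 / 118,083 = 6.16%.

Unemployment rate ≈ 6.16%.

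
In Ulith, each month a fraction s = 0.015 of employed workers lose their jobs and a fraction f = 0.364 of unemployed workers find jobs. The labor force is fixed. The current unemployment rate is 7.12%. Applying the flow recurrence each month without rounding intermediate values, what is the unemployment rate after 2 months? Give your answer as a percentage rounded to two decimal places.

With a fixed labor force, u_{t+1} = u_t + s·(1−u_t) − f·u_t = u_t·(1−s−f) + s.
Here 1−s−f = 0.621 and s = 0.015.
u_1 = 0.071200 × 0.621 + 0.015 = 0.059215.
u_2 = 0.059215 × 0.621 + 0.015 = 0.051773.

Unemployment rate after two months ≈ 5.18%.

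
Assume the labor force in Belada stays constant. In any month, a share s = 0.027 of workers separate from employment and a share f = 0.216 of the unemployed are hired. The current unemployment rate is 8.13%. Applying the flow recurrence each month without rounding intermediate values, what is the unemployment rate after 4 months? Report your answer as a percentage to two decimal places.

Unemployment rate after four months ≈ 10.13%.

With a fixed labor force, u_{t+1} = u_t + s·(1−u_t) − f·u_t = u_t·(1−s−f) + s.
Here 1−s−f = 0.757 and s = 0.027.
u_1 = 0.081300 × 0.757 + 0.027 = 0.088544.
u_2 = 0.088544 × 0.757 + 0.027 = 0.094028.
u_3 = 0.094028 × 0.757 + 0.027 = 0.098179.
u_4 = 0.098179 × 0.757 + 0.027 = 0.101322.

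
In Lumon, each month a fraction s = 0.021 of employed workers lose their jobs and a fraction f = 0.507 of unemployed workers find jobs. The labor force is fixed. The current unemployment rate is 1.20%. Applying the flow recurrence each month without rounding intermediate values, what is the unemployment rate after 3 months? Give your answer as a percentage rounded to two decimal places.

With a fixed labor force, u_{t+1} = u_t + s·(1−u_t) − f·u_t = u_t·(1−s−f) + s.
Here 1−s−f = 0.472 and s = 0.021.
u_1 = 0.012000 × 0.472 + 0.021 = 0.026664.
u_2 = 0.026664 × 0.472 + 0.021 = 0.033585.
u_3 = 0.033585 × 0.472 + 0.021 = 0.036852.

Unemployment rate after three months ≈ 3.69%.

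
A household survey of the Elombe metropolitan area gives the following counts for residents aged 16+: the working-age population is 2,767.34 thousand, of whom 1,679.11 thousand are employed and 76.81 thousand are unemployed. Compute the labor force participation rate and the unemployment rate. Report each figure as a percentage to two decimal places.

Labor force participation rate ≈ 63.45%; unemployment rate ≈ 4.37%.

Labor force = employed + unemployed = 1,679.11 + 76.81 = 1,755.92 thousand.
Unemployment rate = 76.81 / 1,755.92 = 4.37%.
Labor force participation rate = 1,755.92 / 2,767.34 = 63.45%.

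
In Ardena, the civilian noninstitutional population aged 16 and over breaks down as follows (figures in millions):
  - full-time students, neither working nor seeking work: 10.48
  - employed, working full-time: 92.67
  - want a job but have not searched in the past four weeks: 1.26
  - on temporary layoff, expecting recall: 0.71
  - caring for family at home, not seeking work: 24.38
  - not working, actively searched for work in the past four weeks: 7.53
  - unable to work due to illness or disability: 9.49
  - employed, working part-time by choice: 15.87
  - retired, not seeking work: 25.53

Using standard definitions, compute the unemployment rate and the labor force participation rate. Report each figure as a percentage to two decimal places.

Unemployment rate ≈ 7.06%; labor force participation rate ≈ 62.14%.

Employed = 92.67 + 15.87 = 108.54 million.
Unemployed = 0.71 + 7.53 = 8.24 million (jobless and actively searching, or on temporary layoff).
Labor force = 108.54 + 8.24 = 116.78 million.
Not in labor force = 10.48 + 1.26 + 24.38 + 9.49 + 25.53 = 71.14 million (those not working and not actively searching are outside the labor force — including those who want a job but have given up searching).
Civilian working-age population = 116.78 + 71.14 = 187.92 million.
Unemployment rate = 8.24 / 116.78 = 7.06%.
Labor force participation rate = 116.78 / 187.92 = 62.14%.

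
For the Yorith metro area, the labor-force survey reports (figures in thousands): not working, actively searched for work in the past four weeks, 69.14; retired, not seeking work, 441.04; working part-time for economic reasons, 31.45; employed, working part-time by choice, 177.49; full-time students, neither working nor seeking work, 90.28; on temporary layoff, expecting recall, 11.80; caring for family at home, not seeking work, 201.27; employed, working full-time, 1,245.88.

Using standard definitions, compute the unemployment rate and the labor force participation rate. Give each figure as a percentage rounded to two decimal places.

Unemployment rate ≈ 5.27%; labor force participation rate ≈ 67.70%.

Employed = 31.45 + 177.49 + 1,245.88 = 1,454.82 thousand (anyone who worked, including part-time for economic reasons, counts as employed).
Unemployed = 69.14 + 11.80 = 80.94 thousand (jobless and actively searching, or on temporary layoff).
Labor force = 1,454.82 + 80.94 = 1,535.76 thousand.
Not in labor force = 441.04 + 90.28 + 201.27 = 732.59 thousand (those not working and not actively searching are outside the labor force).
Civilian working-age population = 1,535.76 + 732.59 = 2,268.35 thousand.
Unemployment rate = 80.94 / 1,535.76 = 5.27%.
Labor force participation rate = 1,535.76 / 2,268.35 = 67.70%.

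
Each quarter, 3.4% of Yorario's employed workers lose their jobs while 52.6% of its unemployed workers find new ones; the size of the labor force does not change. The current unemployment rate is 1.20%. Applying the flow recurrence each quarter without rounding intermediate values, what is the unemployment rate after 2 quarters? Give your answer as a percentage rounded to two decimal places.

Unemployment rate after two quarters ≈ 5.13%.

With a fixed labor force, u_{t+1} = u_t + s·(1−u_t) − f·u_t = u_t·(1−s−f) + s.
Here 1−s−f = 0.440 and s = 0.034.
u_1 = 0.012000 × 0.440 + 0.034 = 0.039280.
u_2 = 0.039280 × 0.440 + 0.034 = 0.051283.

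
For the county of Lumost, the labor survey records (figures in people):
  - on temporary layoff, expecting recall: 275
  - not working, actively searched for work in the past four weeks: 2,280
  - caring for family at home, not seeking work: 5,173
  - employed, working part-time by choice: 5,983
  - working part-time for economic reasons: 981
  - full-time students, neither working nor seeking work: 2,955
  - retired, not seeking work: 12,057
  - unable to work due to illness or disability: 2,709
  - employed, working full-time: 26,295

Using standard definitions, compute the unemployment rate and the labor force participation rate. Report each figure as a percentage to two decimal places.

Unemployment rate ≈ 7.13%; labor force participation rate ≈ 61.00%.

Employed = 5,983 + 981 + 26,295 = 33,259 (anyone who worked, including part-time for economic reasons, counts as employed).
Unemployed = 275 + 2,280 = 2,555 (jobless and actively searching, or on temporary layoff).
Labor force = 33,259 + 2,555 = 35,814.
Not in labor force = 5,173 + 2,955 + 12,057 + 2,709 = 22,894 (those not working and not actively searching are outside the labor force).
Civilian working-age population = 35,814 + 22,894 = 58,708.
Unemployment rate = 2,555 / 35,814 = 7.13%.
Labor force participation rate = 35,814 / 58,708 = 61.00%.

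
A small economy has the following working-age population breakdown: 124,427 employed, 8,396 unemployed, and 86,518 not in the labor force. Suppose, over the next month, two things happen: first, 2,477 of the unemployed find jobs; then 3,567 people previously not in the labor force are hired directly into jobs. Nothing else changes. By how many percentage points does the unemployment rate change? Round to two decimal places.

Initially, labor force = 124,427 + 8,396 = 132,823, so u = 8,396/132,823 = 6.32%.
After the first change, unemployed falls and employed rises by 2,477; labor force unchanged → E = 126,904, U = 5,919, labor force = 132,823.
After the second change, employed and labor force both rise by 3,567; unemployed unchanged → E = 130,471, U = 5,919, labor force = 136,390.
New unemployment rate = 5,919 / 136,390 = 4.34%.
Change = 4.34% − 6.32% = −1.98 percentage points.

The unemployment rate changes by −1.98 percentage points.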